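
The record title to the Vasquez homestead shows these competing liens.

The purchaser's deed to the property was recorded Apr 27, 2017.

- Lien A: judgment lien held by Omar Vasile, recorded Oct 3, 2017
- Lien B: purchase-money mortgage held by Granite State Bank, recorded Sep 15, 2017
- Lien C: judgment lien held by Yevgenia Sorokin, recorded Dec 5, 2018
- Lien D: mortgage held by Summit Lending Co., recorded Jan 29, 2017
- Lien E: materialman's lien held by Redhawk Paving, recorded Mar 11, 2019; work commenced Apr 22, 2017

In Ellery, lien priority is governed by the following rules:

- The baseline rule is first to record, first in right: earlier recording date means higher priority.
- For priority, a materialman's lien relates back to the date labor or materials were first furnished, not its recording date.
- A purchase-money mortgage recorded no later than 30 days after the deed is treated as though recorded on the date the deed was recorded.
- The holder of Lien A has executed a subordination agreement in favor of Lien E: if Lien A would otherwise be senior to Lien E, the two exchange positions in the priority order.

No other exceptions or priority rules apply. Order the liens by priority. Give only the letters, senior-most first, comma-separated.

Effective dates after the stated exceptions: B missed the 30-day window (141 days after the deed), so its recording date stands; E relates back to Apr 22, 2017 (work commenced).
Sorted by effective date: D (Jan 29, 2017), E (Apr 22, 2017), B (Sep 15, 2017), A (Oct 3, 2017), C (Dec 5, 2018).
A already ranks below E; the subordination has no effect.

D, E, B, A, C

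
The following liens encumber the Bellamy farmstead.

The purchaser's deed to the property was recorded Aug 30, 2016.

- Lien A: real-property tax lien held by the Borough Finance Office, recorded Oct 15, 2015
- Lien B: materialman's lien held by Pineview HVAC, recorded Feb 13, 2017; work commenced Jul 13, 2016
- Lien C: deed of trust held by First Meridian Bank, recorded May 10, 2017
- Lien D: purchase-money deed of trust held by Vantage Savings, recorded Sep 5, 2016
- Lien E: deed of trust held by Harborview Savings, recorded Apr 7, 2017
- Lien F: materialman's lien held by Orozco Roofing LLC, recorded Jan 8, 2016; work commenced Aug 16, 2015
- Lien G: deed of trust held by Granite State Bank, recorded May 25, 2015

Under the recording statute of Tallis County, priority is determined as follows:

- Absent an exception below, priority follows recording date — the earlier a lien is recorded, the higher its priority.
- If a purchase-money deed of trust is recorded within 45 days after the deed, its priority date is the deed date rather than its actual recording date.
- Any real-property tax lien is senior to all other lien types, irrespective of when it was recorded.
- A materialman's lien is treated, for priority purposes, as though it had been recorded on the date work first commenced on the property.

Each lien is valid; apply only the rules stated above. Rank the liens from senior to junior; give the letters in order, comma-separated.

Effective dates after the stated exceptions: B is treated as recorded Jul 13, 2016, the work-commencement date; D was recorded within the 45-day window, so its effective date is the deed date Aug 30, 2016; F's effective date is Aug 16, 2015, when work began.
A is a real-property tax lien, so it outranks all other liens regardless of date.
Ordering the rest by effective date: G (May 25, 2015), F (Aug 16, 2015), B (Jul 13, 2016), D (Aug 30, 2016), E (Apr 7, 2017), C (May 10, 2017).

A, G, F, B, D, E, C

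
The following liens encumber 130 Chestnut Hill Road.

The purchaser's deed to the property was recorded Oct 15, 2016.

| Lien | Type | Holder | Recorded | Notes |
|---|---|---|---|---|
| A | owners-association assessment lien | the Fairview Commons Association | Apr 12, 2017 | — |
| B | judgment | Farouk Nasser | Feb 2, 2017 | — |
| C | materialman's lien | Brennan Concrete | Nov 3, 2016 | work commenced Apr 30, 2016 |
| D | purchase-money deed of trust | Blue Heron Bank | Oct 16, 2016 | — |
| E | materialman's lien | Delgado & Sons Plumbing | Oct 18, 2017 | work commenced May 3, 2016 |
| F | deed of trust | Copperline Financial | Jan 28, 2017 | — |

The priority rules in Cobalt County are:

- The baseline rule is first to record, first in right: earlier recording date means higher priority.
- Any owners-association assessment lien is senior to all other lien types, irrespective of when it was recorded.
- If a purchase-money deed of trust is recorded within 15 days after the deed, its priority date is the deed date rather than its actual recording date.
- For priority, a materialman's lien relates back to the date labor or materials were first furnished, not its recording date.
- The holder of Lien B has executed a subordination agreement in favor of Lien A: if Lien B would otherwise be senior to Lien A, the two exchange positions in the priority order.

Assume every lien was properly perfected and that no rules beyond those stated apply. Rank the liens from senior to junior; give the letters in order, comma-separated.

A, C, E, D, F, B

Effective dates: C's effective date is Apr 30, 2016, when work began; D relates back to the deed date Oct 15, 2016; E's effective date is May 3, 2016, when work began.
A is an owners-association assessment lien and takes priority over every other lien.
Ordering the rest by effective date: C (Apr 30, 2016), E (May 3, 2016), D (Oct 15, 2016), F (Jan 28, 2017), B (Feb 2, 2017).
B is already junior to A, so the subordination agreement changes nothing.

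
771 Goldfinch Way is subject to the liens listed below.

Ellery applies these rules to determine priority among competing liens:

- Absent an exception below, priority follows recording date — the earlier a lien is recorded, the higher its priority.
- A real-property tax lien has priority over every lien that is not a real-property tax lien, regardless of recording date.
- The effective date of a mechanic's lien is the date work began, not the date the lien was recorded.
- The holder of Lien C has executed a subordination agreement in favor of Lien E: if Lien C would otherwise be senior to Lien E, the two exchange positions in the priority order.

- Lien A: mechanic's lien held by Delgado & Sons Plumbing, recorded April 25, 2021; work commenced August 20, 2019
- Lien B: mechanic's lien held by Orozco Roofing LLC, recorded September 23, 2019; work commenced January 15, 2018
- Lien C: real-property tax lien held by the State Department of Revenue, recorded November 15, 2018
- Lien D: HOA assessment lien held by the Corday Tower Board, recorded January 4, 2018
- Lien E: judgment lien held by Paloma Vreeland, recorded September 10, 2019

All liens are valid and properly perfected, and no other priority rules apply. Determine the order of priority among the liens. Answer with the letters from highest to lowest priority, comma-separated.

Effective dates after the stated exceptions: A's effective date is August 20, 2019, when work began; B relates back to January 15, 2018 (work commenced).
As a real-property tax lien, C is senior to every other lien.
Remaining liens by effective date: D (January 4, 2018), B (January 15, 2018), A (August 20, 2019), E (September 10, 2019).
C would otherwise be senior to E, so under the subordination agreement C and E exchange positions.

E, D, B, A, C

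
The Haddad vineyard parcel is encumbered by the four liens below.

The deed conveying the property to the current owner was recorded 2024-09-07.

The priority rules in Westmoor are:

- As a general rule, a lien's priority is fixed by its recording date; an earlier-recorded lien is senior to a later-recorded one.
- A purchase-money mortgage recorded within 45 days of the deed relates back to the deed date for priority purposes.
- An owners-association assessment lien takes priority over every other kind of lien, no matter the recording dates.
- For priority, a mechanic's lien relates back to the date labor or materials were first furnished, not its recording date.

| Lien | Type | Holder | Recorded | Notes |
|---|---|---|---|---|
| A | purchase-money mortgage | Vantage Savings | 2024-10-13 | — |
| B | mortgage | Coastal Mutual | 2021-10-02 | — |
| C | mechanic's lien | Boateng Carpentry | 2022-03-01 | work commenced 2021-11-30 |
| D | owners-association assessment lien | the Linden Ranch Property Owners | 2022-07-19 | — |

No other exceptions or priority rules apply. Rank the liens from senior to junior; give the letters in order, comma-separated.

Adjusting effective dates: A's effective date is the deed date, 2024-09-07; C is treated as recorded 2021-11-30, the work-commencement date.
D is an owners-association assessment lien, so it outranks all other liens regardless of date.
Ordering the rest by effective date: B (2021-10-02), C (2021-11-30), A (2024-09-07).

D, B, C, A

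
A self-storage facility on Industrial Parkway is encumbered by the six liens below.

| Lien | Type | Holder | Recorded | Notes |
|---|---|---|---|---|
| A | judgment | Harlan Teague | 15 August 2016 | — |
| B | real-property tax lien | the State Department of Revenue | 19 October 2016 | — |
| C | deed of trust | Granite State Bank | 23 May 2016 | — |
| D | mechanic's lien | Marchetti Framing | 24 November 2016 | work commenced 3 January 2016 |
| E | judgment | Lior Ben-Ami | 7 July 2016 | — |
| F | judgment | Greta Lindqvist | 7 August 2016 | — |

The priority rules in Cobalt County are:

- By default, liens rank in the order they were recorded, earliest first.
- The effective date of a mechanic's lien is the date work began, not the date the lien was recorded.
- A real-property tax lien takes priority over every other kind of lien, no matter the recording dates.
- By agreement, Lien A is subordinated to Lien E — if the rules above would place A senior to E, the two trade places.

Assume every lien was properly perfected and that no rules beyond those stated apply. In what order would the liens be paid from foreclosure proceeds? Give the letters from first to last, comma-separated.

Adjusting effective dates: D relates back to 3 January 2016 (work commenced).
B, as a real-property tax lien, has superpriority and ranks first.
Ordering the rest by effective date: D (3 January 2016), C (23 May 2016), E (7 July 2016), F (7 August 2016), A (15 August 2016).
A already ranks below E; the subordination has no effect.

B, D, C, E, F, A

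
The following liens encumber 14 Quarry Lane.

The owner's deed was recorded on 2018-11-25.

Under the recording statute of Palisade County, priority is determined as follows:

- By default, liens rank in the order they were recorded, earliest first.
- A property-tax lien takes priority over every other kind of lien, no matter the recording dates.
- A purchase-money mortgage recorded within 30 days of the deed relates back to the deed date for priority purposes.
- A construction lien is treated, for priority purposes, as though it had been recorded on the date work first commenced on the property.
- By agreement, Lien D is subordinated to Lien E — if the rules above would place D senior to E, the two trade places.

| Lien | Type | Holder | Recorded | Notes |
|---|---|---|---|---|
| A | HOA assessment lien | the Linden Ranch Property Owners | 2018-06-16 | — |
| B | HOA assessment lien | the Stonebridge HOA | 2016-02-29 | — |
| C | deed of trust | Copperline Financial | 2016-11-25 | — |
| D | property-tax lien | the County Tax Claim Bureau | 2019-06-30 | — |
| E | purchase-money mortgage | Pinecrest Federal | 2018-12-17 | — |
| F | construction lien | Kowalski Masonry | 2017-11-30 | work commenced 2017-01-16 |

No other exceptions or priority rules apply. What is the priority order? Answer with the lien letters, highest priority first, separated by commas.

E, B, C, F, A, D

Effective dates after the stated exceptions: E's effective date is the deed date, 2018-11-25; F relates back to 2017-01-16 (work commenced).
As a property-tax lien, D is senior to every other lien.
Among the remaining liens, by effective date: B (2016-02-29), C (2016-11-25), F (2017-01-16), A (2018-06-16), E (2018-11-25).
D would otherwise be senior to E, so under the subordination agreement D and E exchange positions.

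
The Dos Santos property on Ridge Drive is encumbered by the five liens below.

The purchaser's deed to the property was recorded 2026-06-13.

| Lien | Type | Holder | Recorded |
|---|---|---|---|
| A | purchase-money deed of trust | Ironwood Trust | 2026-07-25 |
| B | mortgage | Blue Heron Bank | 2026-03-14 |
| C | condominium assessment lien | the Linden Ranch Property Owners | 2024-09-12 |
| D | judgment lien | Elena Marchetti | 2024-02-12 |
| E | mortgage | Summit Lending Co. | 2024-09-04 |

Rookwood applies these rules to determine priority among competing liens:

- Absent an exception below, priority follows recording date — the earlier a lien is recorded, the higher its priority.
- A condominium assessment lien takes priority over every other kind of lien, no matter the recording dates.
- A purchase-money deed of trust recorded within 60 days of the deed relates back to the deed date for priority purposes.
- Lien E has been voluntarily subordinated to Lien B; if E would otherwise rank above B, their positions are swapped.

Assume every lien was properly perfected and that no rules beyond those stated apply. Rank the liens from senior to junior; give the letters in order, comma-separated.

Adjusting effective dates: A relates back to the deed date 2026-06-13.
C is a condominium assessment lien and takes priority over every other lien.
Ordering the rest by effective date: D (2024-02-12), E (2024-09-04), B (2026-03-14), A (2026-06-13).
Because E would otherwise rank above B, the subordination swaps them.

C, D, B, E, A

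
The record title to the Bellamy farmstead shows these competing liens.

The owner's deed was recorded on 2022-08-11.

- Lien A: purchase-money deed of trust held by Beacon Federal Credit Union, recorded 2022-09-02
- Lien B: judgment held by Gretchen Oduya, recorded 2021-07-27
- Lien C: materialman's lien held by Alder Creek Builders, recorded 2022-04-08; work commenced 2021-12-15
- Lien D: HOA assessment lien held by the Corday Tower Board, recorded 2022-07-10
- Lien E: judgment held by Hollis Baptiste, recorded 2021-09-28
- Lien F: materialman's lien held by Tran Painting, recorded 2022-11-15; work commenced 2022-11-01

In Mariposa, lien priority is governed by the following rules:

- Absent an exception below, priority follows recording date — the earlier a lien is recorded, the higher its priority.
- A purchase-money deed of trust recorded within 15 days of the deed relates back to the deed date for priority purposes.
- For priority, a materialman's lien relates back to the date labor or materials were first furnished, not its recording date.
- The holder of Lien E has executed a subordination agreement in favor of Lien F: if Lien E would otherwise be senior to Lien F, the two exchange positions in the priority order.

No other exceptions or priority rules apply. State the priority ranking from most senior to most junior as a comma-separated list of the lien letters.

Effective dates after the stated exceptions: A was recorded 22 days after the deed — beyond 15 days — so no relation-back applies; C is treated as recorded 2021-12-15, the work-commencement date; F's effective date is 2022-11-01, when work began.
By effective date, earliest first: B (2021-07-27), E (2021-09-28), C (2021-12-15), D (2022-07-10), A (2022-09-02), F (2022-11-01).
E would otherwise be senior to F, so under the subordination agreement E and F exchange positions.

B, F, C, D, A, E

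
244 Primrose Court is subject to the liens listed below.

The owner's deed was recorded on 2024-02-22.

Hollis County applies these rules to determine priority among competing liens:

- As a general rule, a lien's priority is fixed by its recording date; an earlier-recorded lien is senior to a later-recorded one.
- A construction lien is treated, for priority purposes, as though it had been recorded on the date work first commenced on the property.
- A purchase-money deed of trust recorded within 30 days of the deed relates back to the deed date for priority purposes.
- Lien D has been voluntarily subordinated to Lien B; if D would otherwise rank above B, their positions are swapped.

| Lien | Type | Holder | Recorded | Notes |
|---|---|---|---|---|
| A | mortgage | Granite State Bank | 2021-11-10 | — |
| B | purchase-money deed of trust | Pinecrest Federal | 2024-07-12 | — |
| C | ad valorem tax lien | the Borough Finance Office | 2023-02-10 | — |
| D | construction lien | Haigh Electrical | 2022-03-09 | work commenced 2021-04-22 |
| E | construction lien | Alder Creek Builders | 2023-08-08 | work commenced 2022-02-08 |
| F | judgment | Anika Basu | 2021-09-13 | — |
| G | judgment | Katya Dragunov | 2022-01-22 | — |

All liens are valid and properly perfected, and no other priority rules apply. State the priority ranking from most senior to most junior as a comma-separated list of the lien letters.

B, F, A, G, E, C, D

Effective dates: B missed the 30-day window (141 days after the deed), so its recording date stands; D relates back to 2021-04-22 (work commenced); E relates back to 2022-02-08 (work commenced).
By effective date, earliest first: D (2021-04-22), F (2021-09-13), A (2021-11-10), G (2022-01-22), E (2022-02-08), C (2023-02-10), B (2024-07-12).
Because D would otherwise rank above B, the subordination swaps them.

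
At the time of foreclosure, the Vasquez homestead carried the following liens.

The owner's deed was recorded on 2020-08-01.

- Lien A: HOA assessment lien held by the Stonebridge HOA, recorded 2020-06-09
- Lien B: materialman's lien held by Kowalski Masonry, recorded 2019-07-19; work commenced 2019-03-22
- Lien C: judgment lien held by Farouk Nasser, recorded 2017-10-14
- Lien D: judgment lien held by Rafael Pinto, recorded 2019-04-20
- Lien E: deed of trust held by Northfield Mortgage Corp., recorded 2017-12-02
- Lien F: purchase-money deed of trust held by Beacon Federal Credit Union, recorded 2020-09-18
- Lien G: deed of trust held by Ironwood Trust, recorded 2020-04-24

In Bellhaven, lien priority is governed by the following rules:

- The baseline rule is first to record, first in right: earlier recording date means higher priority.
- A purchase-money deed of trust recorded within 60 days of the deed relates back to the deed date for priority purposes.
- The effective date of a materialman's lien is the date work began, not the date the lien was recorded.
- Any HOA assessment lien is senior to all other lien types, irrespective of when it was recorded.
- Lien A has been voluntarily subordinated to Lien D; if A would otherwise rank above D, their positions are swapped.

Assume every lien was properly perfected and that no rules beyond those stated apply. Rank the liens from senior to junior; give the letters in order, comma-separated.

D, C, E, B, A, G, F

First, effective dates: B relates back to 2019-03-22 (work commenced); F relates back to the deed date 2020-08-01.
A is an HOA assessment lien and takes priority over every other lien.
The other liens, earliest effective date first: C (2017-10-14), E (2017-12-02), B (2019-03-22), D (2019-04-20), G (2020-04-24), F (2020-08-01).
A is senior to D before the subordination, so the two trade places.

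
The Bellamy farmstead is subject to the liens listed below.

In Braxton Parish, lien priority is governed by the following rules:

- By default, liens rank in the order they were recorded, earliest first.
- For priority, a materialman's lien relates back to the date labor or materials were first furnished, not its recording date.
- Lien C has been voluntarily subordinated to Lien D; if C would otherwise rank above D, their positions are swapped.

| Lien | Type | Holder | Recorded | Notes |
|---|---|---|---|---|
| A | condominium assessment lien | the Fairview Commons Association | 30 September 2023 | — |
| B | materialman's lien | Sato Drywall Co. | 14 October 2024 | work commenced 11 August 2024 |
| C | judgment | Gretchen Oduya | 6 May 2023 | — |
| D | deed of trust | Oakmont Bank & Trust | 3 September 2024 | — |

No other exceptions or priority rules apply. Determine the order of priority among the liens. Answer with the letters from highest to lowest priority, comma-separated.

Effective dates: B's effective date is 11 August 2024, when work began.
Sorted by effective date: C (6 May 2023), A (30 September 2023), B (11 August 2024), D (3 September 2024).
C would otherwise be senior to D, so under the subordination agreement C and D exchange positions.

D, A, B, C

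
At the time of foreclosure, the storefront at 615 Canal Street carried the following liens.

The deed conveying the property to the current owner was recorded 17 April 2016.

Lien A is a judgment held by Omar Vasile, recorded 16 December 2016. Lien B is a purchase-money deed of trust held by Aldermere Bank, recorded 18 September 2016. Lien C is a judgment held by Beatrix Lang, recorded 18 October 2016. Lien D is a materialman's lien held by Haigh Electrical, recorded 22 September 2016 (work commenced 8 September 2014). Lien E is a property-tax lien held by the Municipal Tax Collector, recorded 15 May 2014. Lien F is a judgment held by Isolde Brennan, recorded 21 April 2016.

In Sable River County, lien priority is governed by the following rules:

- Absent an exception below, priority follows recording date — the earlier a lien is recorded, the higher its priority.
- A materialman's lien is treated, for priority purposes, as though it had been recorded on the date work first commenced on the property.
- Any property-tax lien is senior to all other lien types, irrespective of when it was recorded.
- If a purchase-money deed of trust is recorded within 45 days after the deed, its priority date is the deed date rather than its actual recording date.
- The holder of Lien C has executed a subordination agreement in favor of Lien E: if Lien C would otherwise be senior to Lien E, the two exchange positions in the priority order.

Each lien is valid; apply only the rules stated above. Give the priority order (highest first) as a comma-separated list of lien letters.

E, D, F, B, C, A

Adjusting effective dates: B missed the 45-day window (154 days after the deed), so its recording date stands; D's effective date is 8 September 2014, when work began.
E is a property-tax lien, so it outranks all other liens regardless of date.
Remaining liens by effective date: D (8 September 2014), F (21 April 2016), B (18 September 2016), C (18 October 2016), A (16 December 2016).
C already ranks below E; the subordination has no effect.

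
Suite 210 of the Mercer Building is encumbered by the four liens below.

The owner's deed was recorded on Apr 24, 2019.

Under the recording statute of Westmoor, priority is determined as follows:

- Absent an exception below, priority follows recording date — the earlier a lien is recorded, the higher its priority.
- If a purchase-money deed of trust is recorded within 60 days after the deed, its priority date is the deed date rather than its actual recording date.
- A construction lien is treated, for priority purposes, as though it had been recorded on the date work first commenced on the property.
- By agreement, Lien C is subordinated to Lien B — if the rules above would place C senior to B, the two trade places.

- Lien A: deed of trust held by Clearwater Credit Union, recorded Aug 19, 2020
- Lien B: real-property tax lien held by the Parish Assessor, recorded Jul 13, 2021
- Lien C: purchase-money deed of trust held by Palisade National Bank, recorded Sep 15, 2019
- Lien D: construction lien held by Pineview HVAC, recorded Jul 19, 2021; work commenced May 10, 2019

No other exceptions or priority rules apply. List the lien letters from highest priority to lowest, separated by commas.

First, effective dates: C was recorded 144 days after the deed — beyond 60 days — so no relation-back applies; D is treated as recorded May 10, 2019, the work-commencement date.
Ordering by effective date: D (May 10, 2019), C (Sep 15, 2019), A (Aug 19, 2020), B (Jul 13, 2021).
The subordination applies — C was senior to B — so C and B swap.

D, B, A, C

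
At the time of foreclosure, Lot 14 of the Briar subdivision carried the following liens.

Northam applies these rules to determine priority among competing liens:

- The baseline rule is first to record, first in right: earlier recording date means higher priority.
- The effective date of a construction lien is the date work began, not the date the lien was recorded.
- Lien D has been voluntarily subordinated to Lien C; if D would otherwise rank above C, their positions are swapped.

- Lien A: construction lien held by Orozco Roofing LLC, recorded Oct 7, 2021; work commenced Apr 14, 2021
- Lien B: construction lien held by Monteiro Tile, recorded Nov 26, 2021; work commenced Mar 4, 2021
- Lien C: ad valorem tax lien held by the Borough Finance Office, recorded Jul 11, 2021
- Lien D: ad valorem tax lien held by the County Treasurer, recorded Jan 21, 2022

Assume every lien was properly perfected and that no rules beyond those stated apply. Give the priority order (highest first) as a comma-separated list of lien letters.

B, A, C, D

First, effective dates: A's effective date is Apr 14, 2021, when work began; B relates back to Mar 4, 2021 (work commenced).
By effective date: B (Mar 4, 2021), A (Apr 14, 2021), C (Jul 11, 2021), D (Jan 21, 2022).
Since D is not senior to C, the subordination leaves the order unchanged.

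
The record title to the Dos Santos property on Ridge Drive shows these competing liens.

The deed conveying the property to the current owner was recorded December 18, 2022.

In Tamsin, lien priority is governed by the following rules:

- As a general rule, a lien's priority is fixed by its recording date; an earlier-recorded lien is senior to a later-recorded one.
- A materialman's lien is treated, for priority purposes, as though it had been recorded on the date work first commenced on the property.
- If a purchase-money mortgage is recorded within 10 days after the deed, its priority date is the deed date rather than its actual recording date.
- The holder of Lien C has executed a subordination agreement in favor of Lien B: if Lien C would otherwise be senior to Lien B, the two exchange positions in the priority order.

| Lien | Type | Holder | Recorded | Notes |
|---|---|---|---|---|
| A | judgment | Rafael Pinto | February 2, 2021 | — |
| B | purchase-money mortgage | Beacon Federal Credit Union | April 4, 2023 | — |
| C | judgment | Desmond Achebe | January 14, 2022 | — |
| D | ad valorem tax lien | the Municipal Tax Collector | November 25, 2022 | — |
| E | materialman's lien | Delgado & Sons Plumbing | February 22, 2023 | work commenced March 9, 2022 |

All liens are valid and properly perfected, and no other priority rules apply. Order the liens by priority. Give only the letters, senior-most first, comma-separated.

First, effective dates: B missed the 10-day window (107 days after the deed), so its recording date stands; E is treated as recorded March 9, 2022, the work-commencement date.
By effective date, earliest first: A (February 2, 2021), C (January 14, 2022), E (March 9, 2022), D (November 25, 2022), B (April 4, 2023).
The subordination applies — C was senior to B — so C and B swap.

A, B, E, D, C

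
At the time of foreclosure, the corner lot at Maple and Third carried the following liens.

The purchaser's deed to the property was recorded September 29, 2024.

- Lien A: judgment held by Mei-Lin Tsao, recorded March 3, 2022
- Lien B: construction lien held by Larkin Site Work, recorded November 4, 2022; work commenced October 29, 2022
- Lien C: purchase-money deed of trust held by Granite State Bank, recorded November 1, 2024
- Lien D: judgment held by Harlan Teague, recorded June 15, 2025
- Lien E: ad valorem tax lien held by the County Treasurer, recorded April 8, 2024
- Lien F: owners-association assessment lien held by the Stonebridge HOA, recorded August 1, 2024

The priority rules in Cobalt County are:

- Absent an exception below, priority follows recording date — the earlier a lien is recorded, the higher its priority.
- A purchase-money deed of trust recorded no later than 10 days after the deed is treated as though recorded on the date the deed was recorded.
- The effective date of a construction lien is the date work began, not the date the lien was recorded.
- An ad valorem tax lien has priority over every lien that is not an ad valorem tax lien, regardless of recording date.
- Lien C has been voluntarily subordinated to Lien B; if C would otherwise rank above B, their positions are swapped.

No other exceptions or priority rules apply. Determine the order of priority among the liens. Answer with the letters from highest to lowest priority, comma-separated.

Adjusting effective dates: B is treated as recorded October 29, 2022, the work-commencement date; C was recorded 33 days after the deed — beyond 10 days — so no relation-back applies.
E, as an ad valorem tax lien, has superpriority and ranks first.
Among the remaining liens, by effective date: A (March 3, 2022), B (October 29, 2022), F (August 1, 2024), C (November 1, 2024), D (June 15, 2025).
C already ranks below B; the subordination has no effect.

E, A, B, F, C, D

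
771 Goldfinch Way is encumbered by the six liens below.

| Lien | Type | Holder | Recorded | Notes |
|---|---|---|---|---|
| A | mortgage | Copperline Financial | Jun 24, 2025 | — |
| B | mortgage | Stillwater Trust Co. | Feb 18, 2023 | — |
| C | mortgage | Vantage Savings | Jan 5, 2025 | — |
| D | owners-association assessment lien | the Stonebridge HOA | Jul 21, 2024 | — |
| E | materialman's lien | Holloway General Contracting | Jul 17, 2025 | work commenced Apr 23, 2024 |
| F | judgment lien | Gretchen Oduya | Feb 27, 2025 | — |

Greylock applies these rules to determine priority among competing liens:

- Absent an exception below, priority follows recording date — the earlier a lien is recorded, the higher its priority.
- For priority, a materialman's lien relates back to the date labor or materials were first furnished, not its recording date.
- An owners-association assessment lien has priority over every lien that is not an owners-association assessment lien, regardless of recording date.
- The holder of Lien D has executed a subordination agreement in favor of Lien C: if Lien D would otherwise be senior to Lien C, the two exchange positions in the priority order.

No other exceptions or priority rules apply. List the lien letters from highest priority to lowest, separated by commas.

C, B, E, D, F, A

Effective dates after the stated exceptions: E relates back to Apr 23, 2024 (work commenced).
As an owners-association assessment lien, D is senior to every other lien.
The other liens, earliest effective date first: B (Feb 18, 2023), E (Apr 23, 2024), C (Jan 5, 2025), F (Feb 27, 2025), A (Jun 24, 2025).
D would otherwise be senior to C, so under the subordination agreement D and C exchange positions.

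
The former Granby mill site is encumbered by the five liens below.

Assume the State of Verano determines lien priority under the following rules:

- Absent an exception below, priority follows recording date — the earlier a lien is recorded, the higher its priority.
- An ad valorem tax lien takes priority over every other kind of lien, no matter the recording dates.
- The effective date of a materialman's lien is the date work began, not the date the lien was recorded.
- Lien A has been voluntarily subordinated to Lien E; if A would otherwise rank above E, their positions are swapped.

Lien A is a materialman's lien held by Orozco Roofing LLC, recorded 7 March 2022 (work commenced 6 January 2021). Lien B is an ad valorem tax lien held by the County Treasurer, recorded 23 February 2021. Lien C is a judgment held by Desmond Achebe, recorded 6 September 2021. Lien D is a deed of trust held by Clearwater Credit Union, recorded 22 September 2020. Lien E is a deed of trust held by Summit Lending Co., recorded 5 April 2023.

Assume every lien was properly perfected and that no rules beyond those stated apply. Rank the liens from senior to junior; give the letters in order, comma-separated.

Effective dates: A's effective date is 6 January 2021, when work began.
B is an ad valorem tax lien and takes priority over every other lien.
The other liens, earliest effective date first: D (22 September 2020), A (6 January 2021), C (6 September 2021), E (5 April 2023).
A would otherwise be senior to E, so under the subordination agreement A and E exchange positions.

B, D, E, C, A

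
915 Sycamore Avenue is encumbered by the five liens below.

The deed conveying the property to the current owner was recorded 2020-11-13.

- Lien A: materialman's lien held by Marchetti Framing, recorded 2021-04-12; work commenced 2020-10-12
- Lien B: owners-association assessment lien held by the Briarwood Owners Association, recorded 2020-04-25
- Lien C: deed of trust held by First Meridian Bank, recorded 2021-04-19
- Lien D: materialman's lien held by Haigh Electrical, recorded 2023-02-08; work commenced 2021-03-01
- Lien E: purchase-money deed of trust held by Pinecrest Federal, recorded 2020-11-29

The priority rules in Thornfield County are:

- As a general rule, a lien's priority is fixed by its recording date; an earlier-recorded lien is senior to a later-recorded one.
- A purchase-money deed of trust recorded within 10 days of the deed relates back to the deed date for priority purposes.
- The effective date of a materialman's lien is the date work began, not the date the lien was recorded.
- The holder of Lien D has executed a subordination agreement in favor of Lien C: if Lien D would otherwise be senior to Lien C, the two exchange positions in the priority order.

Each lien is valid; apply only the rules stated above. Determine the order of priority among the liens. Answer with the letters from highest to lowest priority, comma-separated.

B, A, E, C, D

First, effective dates: A relates back to 2020-10-12 (work commenced); D is treated as recorded 2021-03-01, the work-commencement date; E missed the 10-day window (16 days after the deed), so its recording date stands.
By effective date, earliest first: B (2020-04-25), A (2020-10-12), E (2020-11-29), D (2021-03-01), C (2021-04-19).
D is senior to C before the subordination, so the two trade places.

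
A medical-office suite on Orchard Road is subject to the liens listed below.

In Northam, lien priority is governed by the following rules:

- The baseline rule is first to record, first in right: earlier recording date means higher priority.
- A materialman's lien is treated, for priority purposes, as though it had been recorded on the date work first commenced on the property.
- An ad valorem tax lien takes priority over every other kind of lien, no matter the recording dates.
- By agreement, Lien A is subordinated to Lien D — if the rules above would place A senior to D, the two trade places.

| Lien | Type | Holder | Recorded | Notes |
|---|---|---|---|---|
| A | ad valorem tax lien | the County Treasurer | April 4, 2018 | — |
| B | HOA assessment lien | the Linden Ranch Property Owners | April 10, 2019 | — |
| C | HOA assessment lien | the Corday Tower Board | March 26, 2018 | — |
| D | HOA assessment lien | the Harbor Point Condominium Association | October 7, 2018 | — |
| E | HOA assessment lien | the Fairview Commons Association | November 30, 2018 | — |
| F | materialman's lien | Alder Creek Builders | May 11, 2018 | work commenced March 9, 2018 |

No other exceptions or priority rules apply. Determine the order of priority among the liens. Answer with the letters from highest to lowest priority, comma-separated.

Effective dates: F's effective date is March 9, 2018, when work began.
As an ad valorem tax lien, A is senior to every other lien.
Among the remaining liens, by effective date: F (March 9, 2018), C (March 26, 2018), D (October 7, 2018), E (November 30, 2018), B (April 10, 2019).
The subordination applies — A was senior to D — so A and D swap.

D, F, C, A, E, B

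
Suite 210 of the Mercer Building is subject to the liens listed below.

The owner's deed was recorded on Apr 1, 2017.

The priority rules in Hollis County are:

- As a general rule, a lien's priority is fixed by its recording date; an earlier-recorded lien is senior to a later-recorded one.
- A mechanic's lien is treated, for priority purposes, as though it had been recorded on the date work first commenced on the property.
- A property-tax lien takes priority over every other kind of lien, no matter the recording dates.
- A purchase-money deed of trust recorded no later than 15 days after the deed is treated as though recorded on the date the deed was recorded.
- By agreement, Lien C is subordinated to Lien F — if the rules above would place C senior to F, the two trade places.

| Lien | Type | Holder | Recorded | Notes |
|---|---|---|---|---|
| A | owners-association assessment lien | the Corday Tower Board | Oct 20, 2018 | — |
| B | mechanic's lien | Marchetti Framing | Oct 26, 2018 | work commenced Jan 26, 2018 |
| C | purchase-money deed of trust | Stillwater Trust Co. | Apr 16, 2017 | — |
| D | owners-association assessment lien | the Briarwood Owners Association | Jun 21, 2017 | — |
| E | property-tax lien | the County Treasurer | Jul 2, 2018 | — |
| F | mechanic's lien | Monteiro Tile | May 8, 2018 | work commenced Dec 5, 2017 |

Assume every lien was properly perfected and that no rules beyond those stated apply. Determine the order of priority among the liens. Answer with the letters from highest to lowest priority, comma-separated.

Effective dates: B's effective date is Jan 26, 2018, when work began; C relates back to the deed date Apr 1, 2017; F relates back to Dec 5, 2017 (work commenced).
E is a property-tax lien and takes priority over every other lien.
Ordering the rest by effective date: C (Apr 1, 2017), D (Jun 21, 2017), F (Dec 5, 2017), B (Jan 26, 2018), A (Oct 20, 2018).
C is senior to F before the subordination, so the two trade places.

E, F, D, C, B, A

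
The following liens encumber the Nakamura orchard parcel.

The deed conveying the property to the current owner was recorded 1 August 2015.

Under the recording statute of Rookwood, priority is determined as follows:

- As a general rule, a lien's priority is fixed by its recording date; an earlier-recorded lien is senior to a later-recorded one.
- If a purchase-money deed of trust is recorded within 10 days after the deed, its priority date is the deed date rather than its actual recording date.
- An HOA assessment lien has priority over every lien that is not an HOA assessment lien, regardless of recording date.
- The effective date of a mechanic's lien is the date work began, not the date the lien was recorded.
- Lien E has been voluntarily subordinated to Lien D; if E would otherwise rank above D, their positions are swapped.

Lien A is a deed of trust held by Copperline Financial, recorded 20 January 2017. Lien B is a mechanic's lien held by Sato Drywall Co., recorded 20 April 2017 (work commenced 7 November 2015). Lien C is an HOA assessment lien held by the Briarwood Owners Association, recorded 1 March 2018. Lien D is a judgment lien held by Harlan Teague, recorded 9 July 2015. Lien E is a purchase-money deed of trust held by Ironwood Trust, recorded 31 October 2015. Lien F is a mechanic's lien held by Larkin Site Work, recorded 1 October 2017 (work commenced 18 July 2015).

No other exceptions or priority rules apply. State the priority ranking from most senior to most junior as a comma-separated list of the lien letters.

Effective dates after the stated exceptions: B relates back to 7 November 2015 (work commenced); E was recorded 91 days after the deed, outside the 10-day window, so it keeps its recording date; F's effective date is 18 July 2015, when work began.
C, as an HOA assessment lien, has superpriority and ranks first.
Remaining liens by effective date: D (9 July 2015), F (18 July 2015), E (31 October 2015), B (7 November 2015), A (20 January 2017).
E already ranks below D; the subordination has no effect.

C, D, F, E, B, A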